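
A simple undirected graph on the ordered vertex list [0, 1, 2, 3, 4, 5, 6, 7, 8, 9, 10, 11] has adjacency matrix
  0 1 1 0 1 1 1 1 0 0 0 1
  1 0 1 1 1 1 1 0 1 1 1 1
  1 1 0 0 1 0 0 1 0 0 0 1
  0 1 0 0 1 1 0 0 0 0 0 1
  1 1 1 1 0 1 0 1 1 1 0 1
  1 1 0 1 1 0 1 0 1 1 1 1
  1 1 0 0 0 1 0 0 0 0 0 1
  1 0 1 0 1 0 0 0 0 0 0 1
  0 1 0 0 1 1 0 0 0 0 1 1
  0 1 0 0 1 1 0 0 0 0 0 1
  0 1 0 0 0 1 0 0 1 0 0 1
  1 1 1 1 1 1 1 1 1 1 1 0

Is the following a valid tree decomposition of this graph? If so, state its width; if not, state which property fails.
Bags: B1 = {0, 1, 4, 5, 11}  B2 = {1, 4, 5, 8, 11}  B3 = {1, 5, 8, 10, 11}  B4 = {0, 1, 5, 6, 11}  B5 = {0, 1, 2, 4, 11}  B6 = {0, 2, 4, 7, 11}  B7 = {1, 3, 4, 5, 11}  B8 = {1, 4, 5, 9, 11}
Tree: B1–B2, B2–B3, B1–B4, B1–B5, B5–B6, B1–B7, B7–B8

Yes; width 4.

Vertex coverage: the bags together contain {0, 1, 2, 3, 4, 5, 6, 7, 8, 9, 10, 11}, the full vertex set. Edge coverage: each edge of G has both endpoints in at least one bag. Running intersection: for every vertex, the bags containing it form a connected subtree. All three properties hold, so this is a valid tree decomposition of width max|bag| − 1 = 4, and hence tw(G) ≤ 4.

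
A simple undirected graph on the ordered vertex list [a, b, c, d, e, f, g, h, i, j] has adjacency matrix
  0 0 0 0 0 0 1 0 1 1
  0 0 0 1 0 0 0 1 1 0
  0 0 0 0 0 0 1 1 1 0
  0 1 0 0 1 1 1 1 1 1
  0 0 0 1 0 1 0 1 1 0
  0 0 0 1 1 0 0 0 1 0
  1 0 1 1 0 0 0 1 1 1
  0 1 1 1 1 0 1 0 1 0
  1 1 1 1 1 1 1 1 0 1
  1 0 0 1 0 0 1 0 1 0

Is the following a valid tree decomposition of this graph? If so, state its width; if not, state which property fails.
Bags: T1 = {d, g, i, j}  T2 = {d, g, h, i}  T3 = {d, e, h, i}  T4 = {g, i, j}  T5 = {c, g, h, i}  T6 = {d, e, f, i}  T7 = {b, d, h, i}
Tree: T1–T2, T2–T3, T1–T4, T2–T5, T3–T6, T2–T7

A tree decomposition must satisfy three properties: every vertex lies in some bag; for every edge, both endpoints lie together in some bag; and for every vertex, the bags containing it form a connected subtree. Here vertex a appears in no bag, so the decomposition is invalid.

No — vertex a appears in no bag.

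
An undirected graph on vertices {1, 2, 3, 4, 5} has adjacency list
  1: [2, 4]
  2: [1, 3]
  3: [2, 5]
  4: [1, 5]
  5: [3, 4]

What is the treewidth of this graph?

2

A width-2 tree decomposition is:
Bags: B1 = {2, 3, 5}  B2 = {1, 2, 5}  B3 = {1, 4, 5}
Tree: B1–B2, B2–B3
Each bag holds 3 vertices, so the decomposition has width 2, which upper-bounds the treewidth. Since 5–3–2–1–4–5 is a cycle in G, G is not acyclic. Forests are exactly the graphs of treewidth ≤ 1, so tw(G) ≥ 2. Hence tw(G) = 2 exactly.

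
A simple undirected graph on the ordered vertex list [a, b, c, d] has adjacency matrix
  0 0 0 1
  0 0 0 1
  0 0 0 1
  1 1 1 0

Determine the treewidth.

A width-1 tree decomposition is:
Bags: B1 = {b, d}  B2 = {a, d}  B3 = {c, d}
Tree: B1–B2, B2–B3
Each bag holds 2 vertices, so the decomposition has width 1, which upper-bounds the treewidth. Since G has at least one edge (e.g. b–d), it is not an edgeless graph, so tw(G) ≥ 1. Therefore the treewidth is 1.

1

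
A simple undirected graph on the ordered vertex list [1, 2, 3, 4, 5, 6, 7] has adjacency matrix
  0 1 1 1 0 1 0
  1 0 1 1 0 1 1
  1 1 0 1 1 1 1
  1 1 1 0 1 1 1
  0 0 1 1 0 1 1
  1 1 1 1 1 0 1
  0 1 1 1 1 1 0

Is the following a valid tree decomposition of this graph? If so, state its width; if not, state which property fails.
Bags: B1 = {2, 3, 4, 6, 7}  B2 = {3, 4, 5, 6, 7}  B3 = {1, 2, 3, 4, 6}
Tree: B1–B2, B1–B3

Vertex coverage: the bags together contain {1, 2, 3, 4, 5, 6, 7}, the full vertex set. Edge coverage: each edge of G has both endpoints in at least one bag. Running intersection: for every vertex, the bags containing it form a connected subtree. All three properties hold, so this is a valid tree decomposition of width max|bag| − 1 = 4, and hence tw(G) ≤ 4.

Yes; width 4.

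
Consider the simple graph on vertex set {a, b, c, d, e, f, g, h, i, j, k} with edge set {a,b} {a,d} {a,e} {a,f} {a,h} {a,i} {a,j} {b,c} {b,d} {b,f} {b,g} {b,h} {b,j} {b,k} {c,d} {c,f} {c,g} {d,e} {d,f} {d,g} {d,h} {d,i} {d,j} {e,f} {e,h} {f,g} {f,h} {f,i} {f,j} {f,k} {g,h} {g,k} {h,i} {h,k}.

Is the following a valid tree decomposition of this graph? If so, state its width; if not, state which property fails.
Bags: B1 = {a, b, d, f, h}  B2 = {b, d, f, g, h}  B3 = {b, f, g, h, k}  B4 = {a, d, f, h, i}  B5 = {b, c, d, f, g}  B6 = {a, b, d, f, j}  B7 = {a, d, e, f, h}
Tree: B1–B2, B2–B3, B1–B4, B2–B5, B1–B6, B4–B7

Every vertex of G appears in some bag (union = {a, b, c, d, e, f, g, h, i, j, k}); every edge is covered by a bag; and for each vertex v the set of bags containing v is connected in the bag tree. The decomposition is therefore valid. The largest bag has 5 vertices, so the width is 4.

Yes; width 4.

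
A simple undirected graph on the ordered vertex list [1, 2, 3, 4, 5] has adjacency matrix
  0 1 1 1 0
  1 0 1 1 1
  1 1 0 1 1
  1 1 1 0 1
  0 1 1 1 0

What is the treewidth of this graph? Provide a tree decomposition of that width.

Treewidth 3.
One such decomposition:
Bags: B1 = {2, 3, 4, 5}  B2 = {1, 2, 3, 4}
Tree: B1–B2

Each bag holds 4 vertices, so the decomposition has width 3, which upper-bounds the treewidth. For the lower bound, the 4 vertices {1, 2, 3, 4} are pairwise adjacent, and any tree decomposition puts a clique entirely inside one bag — forcing width ≥ 3. Hence tw(G) = 3 exactly.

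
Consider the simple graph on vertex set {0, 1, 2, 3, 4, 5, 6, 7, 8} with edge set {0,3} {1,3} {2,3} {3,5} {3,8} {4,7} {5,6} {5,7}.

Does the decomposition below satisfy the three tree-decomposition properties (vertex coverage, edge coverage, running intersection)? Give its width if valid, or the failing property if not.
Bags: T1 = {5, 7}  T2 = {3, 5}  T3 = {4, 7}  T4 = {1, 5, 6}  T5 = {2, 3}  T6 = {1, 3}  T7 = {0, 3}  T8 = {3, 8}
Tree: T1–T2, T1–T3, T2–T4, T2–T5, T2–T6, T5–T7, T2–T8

No — bags containing vertex 1 are not connected in the tree.

A tree decomposition must satisfy three properties: every vertex lies in some bag; for every edge, both endpoints lie together in some bag; and for every vertex, the bags containing it form a connected subtree. Here bags containing vertex 1 are not connected in the tree, so the decomposition is invalid.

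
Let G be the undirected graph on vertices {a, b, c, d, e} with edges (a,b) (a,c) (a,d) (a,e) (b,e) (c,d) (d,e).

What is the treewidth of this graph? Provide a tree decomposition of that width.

Each bag holds 3 vertices, so the decomposition has width 2, which upper-bounds the treewidth. On the other hand G contains the 3-clique {a, d, e}. A clique must lie in a single bag of any decomposition, so no decomposition can have width below 2. Therefore the treewidth is 2.

Treewidth 2.
Bags: B1 = {a, c, d}  B2 = {a, d, e}  B3 = {a, b, e}
Tree: B1–B2, B2–B3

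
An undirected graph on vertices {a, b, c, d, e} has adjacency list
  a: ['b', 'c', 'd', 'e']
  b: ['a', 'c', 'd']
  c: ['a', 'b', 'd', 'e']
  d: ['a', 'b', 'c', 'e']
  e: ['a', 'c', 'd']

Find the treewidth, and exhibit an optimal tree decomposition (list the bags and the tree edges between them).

Each bag holds 4 vertices, so the decomposition has width 3, which upper-bounds the treewidth. For the lower bound, the 4 vertices {a, c, d, e} are pairwise adjacent, and any tree decomposition puts a clique entirely inside one bag — forcing width ≥ 3. Therefore the treewidth is 3.

Treewidth 3.
One optimal decomposition is:
Bags: B1 = {a, c, d, e}  B2 = {a, b, c, d}
Tree: B1–B2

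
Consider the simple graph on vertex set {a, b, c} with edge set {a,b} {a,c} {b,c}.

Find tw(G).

2

A width-2 tree decomposition is:
Bags: B1 = {a, b, c}
Tree: (single bag)
A single bag containing all 3 vertices is trivially a valid decomposition of width 2. For the lower bound, the 3 vertices {a, b, c} are pairwise adjacent, and any tree decomposition puts a clique entirely inside one bag — forcing width ≥ 2. The upper and lower bounds meet at 2, so that is the treewidth.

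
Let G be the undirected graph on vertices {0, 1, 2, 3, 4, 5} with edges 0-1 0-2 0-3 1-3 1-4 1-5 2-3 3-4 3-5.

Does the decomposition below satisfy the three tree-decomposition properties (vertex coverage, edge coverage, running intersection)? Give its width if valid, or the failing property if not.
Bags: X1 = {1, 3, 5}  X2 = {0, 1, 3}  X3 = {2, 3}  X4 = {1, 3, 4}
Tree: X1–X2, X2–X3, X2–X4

A tree decomposition must satisfy three properties: every vertex lies in some bag; for every edge, both endpoints lie together in some bag; and for every vertex, the bags containing it form a connected subtree. Here edge (0,2) lies in no bag, so the decomposition is invalid.

No — edge (0,2) lies in no bag.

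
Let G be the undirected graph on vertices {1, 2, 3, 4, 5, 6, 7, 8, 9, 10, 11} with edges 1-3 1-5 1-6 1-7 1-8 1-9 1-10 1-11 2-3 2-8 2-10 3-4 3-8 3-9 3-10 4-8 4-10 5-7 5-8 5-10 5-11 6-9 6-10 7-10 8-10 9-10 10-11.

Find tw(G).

3

A width-3 tree decomposition is:
Bags: B1 = {1, 3, 8, 10}  B2 = {1, 5, 8, 10}  B3 = {2, 3, 8, 10}  B4 = {1, 5, 7, 10}  B5 = {1, 3, 9, 10}  B6 = {1, 6, 9, 10}  B7 = {1, 5, 10, 11}  B8 = {3, 4, 8, 10}
Tree: B1–B2, B1–B3, B2–B4, B1–B5, B5–B6, B2–B7, B1–B8
The largest bag has 4 vertices, giving width 3; this decomposition certifies tw(G) ≤ 3. Conversely, {1, 3, 9, 10} is a clique of size 4, and the vertices of any clique must share a bag in every tree decomposition; so some bag has ≥ 4 vertices and tw(G) ≥ 3. Hence tw(G) = 3 exactly.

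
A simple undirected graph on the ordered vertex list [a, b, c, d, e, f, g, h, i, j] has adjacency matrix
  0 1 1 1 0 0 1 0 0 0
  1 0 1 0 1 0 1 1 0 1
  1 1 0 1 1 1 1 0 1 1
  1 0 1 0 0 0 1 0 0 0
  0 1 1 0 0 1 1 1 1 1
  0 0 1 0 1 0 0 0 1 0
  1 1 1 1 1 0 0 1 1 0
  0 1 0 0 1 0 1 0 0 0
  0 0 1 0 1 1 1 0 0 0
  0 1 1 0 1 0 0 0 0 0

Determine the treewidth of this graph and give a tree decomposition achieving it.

Every bag has size at most 4, so the width is 4 − 1 = 3 and tw(G) ≤ 3. On the other hand G contains the 4-clique {b, e, g, h}. A clique must lie in a single bag of any decomposition, so no decomposition can have width below 3. Therefore the treewidth is 3.

Treewidth 3.
One such decomposition:
Bags: B1 = {a, b, c, g}  B2 = {b, c, e, g}  B3 = {a, c, d, g}  B4 = {b, c, e, j}  B5 = {c, e, g, i}  B6 = {c, e, f, i}  B7 = {b, e, g, h}
Tree: B1–B2, B1–B3, B2–B4, B2–B5, B5–B6, B2–B7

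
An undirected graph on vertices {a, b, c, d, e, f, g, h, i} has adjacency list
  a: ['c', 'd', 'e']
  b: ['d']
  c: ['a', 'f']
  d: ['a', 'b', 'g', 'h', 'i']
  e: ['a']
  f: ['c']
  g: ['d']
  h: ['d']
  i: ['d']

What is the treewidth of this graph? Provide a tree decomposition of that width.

Every bag has size at most 2, so the width is 2 − 1 = 1 and tw(G) ≤ 1. G has an edge, so its treewidth is at least 1. Combining the bounds, tw(G) = 1.

Treewidth 1.
One such decomposition:
Bags: B1 = {a, e}  B2 = {a, c}  B3 = {c, f}  B4 = {a, d}  B5 = {d, i}  B6 = {b, d}  B7 = {d, g}  B8 = {d, h}
Tree: B1–B2, B2–B3, B1–B4, B4–B5, B4–B6, B5–B7, B7–B8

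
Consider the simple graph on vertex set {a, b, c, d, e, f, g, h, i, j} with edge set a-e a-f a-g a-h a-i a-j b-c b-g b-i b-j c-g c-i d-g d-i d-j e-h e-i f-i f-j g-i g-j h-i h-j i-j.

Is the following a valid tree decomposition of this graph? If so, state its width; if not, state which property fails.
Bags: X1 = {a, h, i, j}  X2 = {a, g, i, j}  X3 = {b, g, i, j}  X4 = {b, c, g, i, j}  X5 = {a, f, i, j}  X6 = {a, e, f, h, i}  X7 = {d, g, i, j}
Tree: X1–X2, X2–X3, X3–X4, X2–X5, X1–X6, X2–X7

No — bags containing vertex f are not connected in the tree.

A tree decomposition must satisfy three properties: every vertex lies in some bag; for every edge, both endpoints lie together in some bag; and for every vertex, the bags containing it form a connected subtree. Here bags containing vertex f are not connected in the tree, so the decomposition is invalid.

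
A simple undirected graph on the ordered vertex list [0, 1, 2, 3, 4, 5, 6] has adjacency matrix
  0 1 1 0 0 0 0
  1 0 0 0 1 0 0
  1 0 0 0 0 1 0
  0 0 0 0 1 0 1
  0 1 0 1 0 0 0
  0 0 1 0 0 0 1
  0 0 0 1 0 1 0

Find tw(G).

2

A width-2 tree decomposition is:
Bags: B1 = {3, 4, 6}  B2 = {1, 4, 6}  B3 = {0, 1, 6}  B4 = {0, 2, 6}  B5 = {2, 5, 6}
Tree: B1–B2, B2–B3, B3–B4, B4–B5
The largest bag has 3 vertices, giving width 2; this decomposition certifies tw(G) ≤ 2. Since 6–3–4–1–0–2–5–6 is a cycle in G, G is not acyclic. Forests are exactly the graphs of treewidth ≤ 1, so tw(G) ≥ 2. The upper and lower bounds meet at 2, so that is the treewidth.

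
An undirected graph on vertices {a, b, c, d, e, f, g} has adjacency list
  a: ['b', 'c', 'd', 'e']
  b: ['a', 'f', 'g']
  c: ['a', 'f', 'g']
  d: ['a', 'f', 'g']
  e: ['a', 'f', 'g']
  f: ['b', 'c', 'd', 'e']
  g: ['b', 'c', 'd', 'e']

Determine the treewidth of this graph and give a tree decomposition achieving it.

Treewidth 3.
Bags: B1 = {a, b, f, g}  B2 = {a, c, f, g}  B3 = {a, d, f, g}  B4 = {a, e, f, g}
Tree: B1–B2, B2–B3, B3–B4

The largest bag has 4 vertices, giving width 3; this decomposition certifies tw(G) ≤ 3. For the lower bound: the 4 vertex sets {a,b}, {c,g}, {f}, {d} are disjoint, each induces a connected subgraph, and every pair is joined by at least one edge of G. Contracting each set to a single vertex therefore yields K_{4} as a minor, and since treewidth is minor-monotone, tw(G) ≥ tw(K_{4}) = 3. Combining the bounds, tw(G) = 3.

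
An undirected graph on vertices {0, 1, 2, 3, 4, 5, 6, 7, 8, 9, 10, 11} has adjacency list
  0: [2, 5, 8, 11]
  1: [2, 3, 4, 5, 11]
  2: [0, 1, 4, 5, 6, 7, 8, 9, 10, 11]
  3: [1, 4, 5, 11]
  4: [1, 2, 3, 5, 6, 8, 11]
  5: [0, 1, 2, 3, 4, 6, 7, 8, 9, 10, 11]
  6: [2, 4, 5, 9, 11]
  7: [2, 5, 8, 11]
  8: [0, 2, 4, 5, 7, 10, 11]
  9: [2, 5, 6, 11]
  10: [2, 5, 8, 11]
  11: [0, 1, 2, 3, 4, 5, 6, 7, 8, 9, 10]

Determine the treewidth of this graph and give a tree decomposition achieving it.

Treewidth 4.
One such decomposition:
Bags: B1 = {2, 4, 5, 8, 11}  B2 = {1, 2, 4, 5, 11}  B3 = {2, 4, 5, 6, 11}  B4 = {1, 3, 4, 5, 11}  B5 = {2, 5, 6, 9, 11}  B6 = {2, 5, 7, 8, 11}  B7 = {2, 5, 8, 10, 11}  B8 = {0, 2, 5, 8, 11}
Tree: B1–B2, B1–B3, B2–B4, B3–B5, B1–B6, B6–B7, B6–B8

The largest bag has 5 vertices, giving width 4; this decomposition certifies tw(G) ≤ 4. Conversely, {0, 2, 5, 8, 11} is a clique of size 5, and the vertices of any clique must share a bag in every tree decomposition; so some bag has ≥ 5 vertices and tw(G) ≥ 4. Hence tw(G) = 4 exactly.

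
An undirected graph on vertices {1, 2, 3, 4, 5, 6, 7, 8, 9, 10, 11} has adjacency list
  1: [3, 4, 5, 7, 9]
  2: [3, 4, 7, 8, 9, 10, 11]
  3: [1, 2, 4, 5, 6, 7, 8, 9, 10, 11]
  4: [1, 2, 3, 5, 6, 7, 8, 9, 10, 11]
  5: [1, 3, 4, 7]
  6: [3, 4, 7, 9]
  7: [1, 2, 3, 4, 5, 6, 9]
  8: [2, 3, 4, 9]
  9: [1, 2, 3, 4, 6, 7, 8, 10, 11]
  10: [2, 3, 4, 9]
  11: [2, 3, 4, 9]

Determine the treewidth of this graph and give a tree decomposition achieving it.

Each bag holds 5 vertices, so the decomposition has width 4, which upper-bounds the treewidth. Conversely, {1, 3, 4, 7, 9} is a clique of size 5, and the vertices of any clique must share a bag in every tree decomposition; so some bag has ≥ 5 vertices and tw(G) ≥ 4. The upper and lower bounds meet at 4, so that is the treewidth.

Treewidth 4.
Bags: B1 = {2, 3, 4, 7, 9}  B2 = {1, 3, 4, 7, 9}  B3 = {2, 3, 4, 9, 11}  B4 = {3, 4, 6, 7, 9}  B5 = {1, 3, 4, 5, 7}  B6 = {2, 3, 4, 8, 9}  B7 = {2, 3, 4, 9, 10}
Tree: B1–B2, B1–B3, B2–B4, B2–B5, B1–B6, B1–B7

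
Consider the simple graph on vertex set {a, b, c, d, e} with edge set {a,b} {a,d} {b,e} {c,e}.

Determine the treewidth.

1

A width-1 tree decomposition is:
Bags: B1 = {a, d}  B2 = {a, b}  B3 = {b, e}  B4 = {c, e}
Tree: B1–B2, B2–B3, B3–B4
The largest bag has 2 vertices, giving width 1; this decomposition certifies tw(G) ≤ 1. G has an edge, so its treewidth is at least 1. The upper and lower bounds meet at 1, so that is the treewidth.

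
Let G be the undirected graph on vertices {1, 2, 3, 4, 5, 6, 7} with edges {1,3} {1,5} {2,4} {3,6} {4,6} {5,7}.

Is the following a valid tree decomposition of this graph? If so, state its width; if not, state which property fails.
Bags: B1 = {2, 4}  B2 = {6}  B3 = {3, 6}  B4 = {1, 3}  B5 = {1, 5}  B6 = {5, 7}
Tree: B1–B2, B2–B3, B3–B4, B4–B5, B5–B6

No — edge (4,6) lies in no bag.

A tree decomposition must satisfy three properties: every vertex lies in some bag; for every edge, both endpoints lie together in some bag; and for every vertex, the bags containing it form a connected subtree. Here edge (4,6) lies in no bag, so the decomposition is invalid.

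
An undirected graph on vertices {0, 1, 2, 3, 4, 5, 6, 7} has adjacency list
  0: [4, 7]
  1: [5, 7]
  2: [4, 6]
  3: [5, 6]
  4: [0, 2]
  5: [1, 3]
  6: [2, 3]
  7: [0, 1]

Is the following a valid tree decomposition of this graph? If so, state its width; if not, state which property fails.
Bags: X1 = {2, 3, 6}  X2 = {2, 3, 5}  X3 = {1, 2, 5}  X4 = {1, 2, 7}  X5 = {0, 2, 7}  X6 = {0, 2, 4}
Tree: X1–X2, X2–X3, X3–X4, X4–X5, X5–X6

Every vertex of G appears in some bag (union = {0, 1, 2, 3, 4, 5, 6, 7}); every edge is covered by a bag; and for each vertex v the set of bags containing v is connected in the bag tree. The decomposition is therefore valid. The largest bag has 3 vertices, so the width is 2.

Yes; width 2.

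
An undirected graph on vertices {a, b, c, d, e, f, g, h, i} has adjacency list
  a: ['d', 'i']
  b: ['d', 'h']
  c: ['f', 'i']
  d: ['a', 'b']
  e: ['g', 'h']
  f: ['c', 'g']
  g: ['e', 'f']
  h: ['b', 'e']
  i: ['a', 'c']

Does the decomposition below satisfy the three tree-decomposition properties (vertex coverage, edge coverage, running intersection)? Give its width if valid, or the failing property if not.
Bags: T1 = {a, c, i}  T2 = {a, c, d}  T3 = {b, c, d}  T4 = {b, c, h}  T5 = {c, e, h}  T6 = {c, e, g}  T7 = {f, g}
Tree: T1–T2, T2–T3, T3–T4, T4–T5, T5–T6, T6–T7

No — edge (c,f) lies in no bag.

A tree decomposition must satisfy three properties: every vertex lies in some bag; for every edge, both endpoints lie together in some bag; and for every vertex, the bags containing it form a connected subtree. Here edge (c,f) lies in no bag, so the decomposition is invalid.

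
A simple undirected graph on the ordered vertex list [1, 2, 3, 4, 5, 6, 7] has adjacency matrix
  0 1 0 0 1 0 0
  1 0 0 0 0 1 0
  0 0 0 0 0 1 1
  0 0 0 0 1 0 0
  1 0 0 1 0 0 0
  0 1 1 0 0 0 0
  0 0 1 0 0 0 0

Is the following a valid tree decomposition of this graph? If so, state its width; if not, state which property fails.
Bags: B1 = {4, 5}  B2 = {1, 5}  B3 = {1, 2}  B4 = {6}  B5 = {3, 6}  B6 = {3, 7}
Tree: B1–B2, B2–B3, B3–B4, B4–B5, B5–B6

No — edge (2,6) lies in no bag.

A tree decomposition must satisfy three properties: every vertex lies in some bag; for every edge, both endpoints lie together in some bag; and for every vertex, the bags containing it form a connected subtree. Here edge (2,6) lies in no bag, so the decomposition is invalid.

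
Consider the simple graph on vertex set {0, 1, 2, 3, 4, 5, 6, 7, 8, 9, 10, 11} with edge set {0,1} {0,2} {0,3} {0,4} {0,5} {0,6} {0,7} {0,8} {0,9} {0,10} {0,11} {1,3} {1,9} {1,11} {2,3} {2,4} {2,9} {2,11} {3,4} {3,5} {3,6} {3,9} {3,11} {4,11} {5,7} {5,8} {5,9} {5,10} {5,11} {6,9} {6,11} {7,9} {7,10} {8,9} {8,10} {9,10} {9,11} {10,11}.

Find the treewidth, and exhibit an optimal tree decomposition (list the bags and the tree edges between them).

Treewidth 4.
One such decomposition:
Bags: B1 = {0, 3, 6, 9, 11}  B2 = {0, 1, 3, 9, 11}  B3 = {0, 2, 3, 9, 11}  B4 = {0, 3, 5, 9, 11}  B5 = {0, 5, 9, 10, 11}  B6 = {0, 5, 8, 9, 10}  B7 = {0, 5, 7, 9, 10}  B8 = {0, 2, 3, 4, 11}
Tree: B1–B2, B1–B3, B2–B4, B4–B5, B5–B6, B5–B7, B3–B8

Every bag has size at most 5, so the width is 5 − 1 = 4 and tw(G) ≤ 4. For the lower bound, the 5 vertices {0, 5, 8, 9, 10} are pairwise adjacent, and any tree decomposition puts a clique entirely inside one bag — forcing width ≥ 4. Therefore the treewidth is 4.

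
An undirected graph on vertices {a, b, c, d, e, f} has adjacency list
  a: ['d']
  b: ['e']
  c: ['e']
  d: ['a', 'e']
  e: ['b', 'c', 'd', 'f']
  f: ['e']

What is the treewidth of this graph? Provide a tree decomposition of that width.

Treewidth 1.
Bags: B1 = {b, e}  B2 = {d, e}  B3 = {a, d}  B4 = {c, e}  B5 = {e, f}
Tree: B1–B2, B2–B3, B2–B4, B1–B5

Each bag holds 2 vertices, so the decomposition has width 1, which upper-bounds the treewidth. Any graph with an edge has treewidth ≥ 1, and G has the edge b–e. Hence tw(G) = 1 exactly.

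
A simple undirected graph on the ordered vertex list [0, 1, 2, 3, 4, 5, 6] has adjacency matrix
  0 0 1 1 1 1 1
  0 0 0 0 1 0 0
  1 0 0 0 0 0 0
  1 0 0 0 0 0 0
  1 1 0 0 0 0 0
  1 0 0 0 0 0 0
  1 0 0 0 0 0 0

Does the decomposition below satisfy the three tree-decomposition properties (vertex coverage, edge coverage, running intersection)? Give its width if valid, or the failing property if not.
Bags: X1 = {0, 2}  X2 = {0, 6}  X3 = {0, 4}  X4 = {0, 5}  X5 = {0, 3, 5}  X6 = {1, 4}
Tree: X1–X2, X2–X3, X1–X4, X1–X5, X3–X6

A tree decomposition must satisfy three properties: every vertex lies in some bag; for every edge, both endpoints lie together in some bag; and for every vertex, the bags containing it form a connected subtree. Here bags containing vertex 5 are not connected in the tree, so the decomposition is invalid.

No — bags containing vertex 5 are not connected in the tree.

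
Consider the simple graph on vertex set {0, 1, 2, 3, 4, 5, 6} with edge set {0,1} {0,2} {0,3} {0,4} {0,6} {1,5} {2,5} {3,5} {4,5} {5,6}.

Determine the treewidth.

2

A width-2 tree decomposition is:
Bags: B1 = {0, 2, 5}  B2 = {0, 1, 5}  B3 = {0, 4, 5}  B4 = {0, 3, 5}  B5 = {0, 5, 6}
Tree: B1–B2, B2–B3, B3–B4, B4–B5
Each bag holds 3 vertices, so the decomposition has width 2, which upper-bounds the treewidth. For the lower bound, G contains the cycle 0–2–5–1–0, so G is not a forest; only forests have treewidth ≤ 1, hence tw(G) ≥ 2. Therefore the treewidth is 2.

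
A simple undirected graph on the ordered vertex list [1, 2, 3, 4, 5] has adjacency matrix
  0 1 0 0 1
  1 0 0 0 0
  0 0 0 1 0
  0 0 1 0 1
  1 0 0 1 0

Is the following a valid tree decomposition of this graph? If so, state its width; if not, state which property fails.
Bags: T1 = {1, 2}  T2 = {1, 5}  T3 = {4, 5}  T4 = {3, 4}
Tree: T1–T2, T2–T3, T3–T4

Yes; width 1.

Checking the three conditions: (i) the bags cover all of {1, 2, 3, 4, 5}; (ii) for each edge, some bag contains both endpoints; (iii) the bags containing any fixed vertex form a subtree. All hold, so the decomposition is valid with width 2 − 1 = 1.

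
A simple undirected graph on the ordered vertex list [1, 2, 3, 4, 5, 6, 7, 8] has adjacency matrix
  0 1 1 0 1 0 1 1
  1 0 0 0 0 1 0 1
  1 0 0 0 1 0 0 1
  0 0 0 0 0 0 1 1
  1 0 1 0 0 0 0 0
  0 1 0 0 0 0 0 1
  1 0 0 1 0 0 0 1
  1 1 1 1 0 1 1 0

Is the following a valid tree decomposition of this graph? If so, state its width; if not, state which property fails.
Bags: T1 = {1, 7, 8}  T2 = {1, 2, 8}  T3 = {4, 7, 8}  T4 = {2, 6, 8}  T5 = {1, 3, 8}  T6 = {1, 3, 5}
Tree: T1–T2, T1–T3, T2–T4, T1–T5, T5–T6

Every vertex of G appears in some bag (union = {1, 2, 3, 4, 5, 6, 7, 8}); every edge is covered by a bag; and for each vertex v the set of bags containing v is connected in the bag tree. The decomposition is therefore valid. The largest bag has 3 vertices, so the width is 2.

Yes; width 2.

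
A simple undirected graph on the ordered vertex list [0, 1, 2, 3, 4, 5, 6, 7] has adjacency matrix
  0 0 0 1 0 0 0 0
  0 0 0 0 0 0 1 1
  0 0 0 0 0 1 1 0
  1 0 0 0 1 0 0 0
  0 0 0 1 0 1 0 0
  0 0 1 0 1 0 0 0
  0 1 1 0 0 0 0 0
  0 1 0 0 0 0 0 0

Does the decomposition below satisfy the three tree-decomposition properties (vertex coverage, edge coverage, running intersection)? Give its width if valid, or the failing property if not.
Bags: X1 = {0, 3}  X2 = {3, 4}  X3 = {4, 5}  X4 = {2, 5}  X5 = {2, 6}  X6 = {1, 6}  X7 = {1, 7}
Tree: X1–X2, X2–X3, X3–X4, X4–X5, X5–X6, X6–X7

Vertex coverage: the bags together contain {0, 1, 2, 3, 4, 5, 6, 7}, the full vertex set. Edge coverage: each edge of G has both endpoints in at least one bag. Running intersection: for every vertex, the bags containing it form a connected subtree. All three properties hold, so this is a valid tree decomposition of width max|bag| − 1 = 1, and hence tw(G) ≤ 1.

Yes; width 1.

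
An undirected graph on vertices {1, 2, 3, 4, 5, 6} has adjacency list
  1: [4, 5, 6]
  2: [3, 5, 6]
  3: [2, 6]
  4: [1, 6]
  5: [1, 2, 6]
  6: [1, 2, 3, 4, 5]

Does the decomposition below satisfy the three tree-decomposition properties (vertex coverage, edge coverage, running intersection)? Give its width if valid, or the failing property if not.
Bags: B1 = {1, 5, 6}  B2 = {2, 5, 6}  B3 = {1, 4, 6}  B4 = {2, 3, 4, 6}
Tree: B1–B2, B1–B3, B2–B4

No — bags containing vertex 4 are not connected in the tree.

A tree decomposition must satisfy three properties: every vertex lies in some bag; for every edge, both endpoints lie together in some bag; and for every vertex, the bags containing it form a connected subtree. Here bags containing vertex 4 are not connected in the tree, so the decomposition is invalid.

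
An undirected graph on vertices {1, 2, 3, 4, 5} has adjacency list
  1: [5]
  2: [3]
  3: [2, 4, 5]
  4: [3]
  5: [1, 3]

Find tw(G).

A width-1 tree decomposition is:
Bags: B1 = {3, 5}  B2 = {2, 3}  B3 = {1, 5}  B4 = {3, 4}
Tree: B1–B2, B1–B3, B1–B4
The largest bag has 2 vertices, giving width 1; this decomposition certifies tw(G) ≤ 1. G has an edge, so its treewidth is at least 1. Hence tw(G) = 1 exactly.

1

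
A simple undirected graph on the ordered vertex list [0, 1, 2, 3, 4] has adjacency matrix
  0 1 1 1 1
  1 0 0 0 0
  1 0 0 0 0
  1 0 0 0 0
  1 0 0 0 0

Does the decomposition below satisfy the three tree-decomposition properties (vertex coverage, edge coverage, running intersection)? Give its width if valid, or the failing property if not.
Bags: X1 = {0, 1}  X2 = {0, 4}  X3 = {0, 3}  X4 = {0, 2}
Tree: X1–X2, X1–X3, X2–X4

Vertex coverage: the bags together contain {0, 1, 2, 3, 4}, the full vertex set. Edge coverage: each edge of G has both endpoints in at least one bag. Running intersection: for every vertex, the bags containing it form a connected subtree. All three properties hold, so this is a valid tree decomposition of width max|bag| − 1 = 1, and hence tw(G) ≤ 1.

Yes; width 1.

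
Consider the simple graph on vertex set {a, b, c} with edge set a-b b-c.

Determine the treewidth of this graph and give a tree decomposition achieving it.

Treewidth 1.
Bags: B1 = {b, c}  B2 = {a, b}
Tree: B1–B2

The largest bag has 2 vertices, giving width 1; this decomposition certifies tw(G) ≤ 1. Any graph with an edge has treewidth ≥ 1, and G has the edge c–b. Hence tw(G) = 1 exactly.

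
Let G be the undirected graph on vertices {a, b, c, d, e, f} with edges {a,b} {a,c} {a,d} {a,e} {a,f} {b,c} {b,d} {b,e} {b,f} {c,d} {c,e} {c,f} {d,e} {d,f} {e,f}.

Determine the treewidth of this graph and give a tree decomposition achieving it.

Treewidth 5.
Bags: B1 = {a, b, c, d, e, f}
Tree: (single bag)

A single bag containing all 6 vertices is trivially a valid decomposition of width 5. Conversely, {a, b, c, d, e, f} is a clique of size 6, and the vertices of any clique must share a bag in every tree decomposition; so some bag has ≥ 6 vertices and tw(G) ≥ 5. Hence tw(G) = 5 exactly.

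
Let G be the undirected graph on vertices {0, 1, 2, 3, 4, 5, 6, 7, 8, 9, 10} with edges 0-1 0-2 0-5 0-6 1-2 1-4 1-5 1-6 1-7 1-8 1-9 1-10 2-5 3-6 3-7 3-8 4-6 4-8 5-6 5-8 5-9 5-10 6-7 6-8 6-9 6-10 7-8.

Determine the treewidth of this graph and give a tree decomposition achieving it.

The largest bag has 4 vertices, giving width 3; this decomposition certifies tw(G) ≤ 3. On the other hand G contains the 4-clique {0, 1, 2, 5}. A clique must lie in a single bag of any decomposition, so no decomposition can have width below 3. Combining the bounds, tw(G) = 3.

Treewidth 3.
One optimal decomposition is:
Bags: B1 = {1, 6, 7, 8}  B2 = {1, 5, 6, 8}  B3 = {3, 6, 7, 8}  B4 = {1, 4, 6, 8}  B5 = {1, 5, 6, 9}  B6 = {0, 1, 5, 6}  B7 = {0, 1, 2, 5}  B8 = {1, 5, 6, 10}
Tree: B1–B2, B1–B3, B2–B4, B2–B5, B5–B6, B6–B7, B6–B8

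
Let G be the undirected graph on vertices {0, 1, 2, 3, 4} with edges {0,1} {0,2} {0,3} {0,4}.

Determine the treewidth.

1

A width-1 tree decomposition is:
Bags: B1 = {0, 4}  B2 = {0, 3}  B3 = {0, 2}  B4 = {0, 1}
Tree: B1–B2, B2–B3, B1–B4
The largest bag has 2 vertices, giving width 1; this decomposition certifies tw(G) ≤ 1. G has an edge, so its treewidth is at least 1. Therefore the treewidth is 1.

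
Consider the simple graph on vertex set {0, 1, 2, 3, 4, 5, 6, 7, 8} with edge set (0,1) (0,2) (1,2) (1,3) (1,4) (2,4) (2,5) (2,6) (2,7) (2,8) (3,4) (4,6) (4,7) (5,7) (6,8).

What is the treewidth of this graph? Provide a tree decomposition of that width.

Every bag has size at most 3, so the width is 3 − 1 = 2 and tw(G) ≤ 2. Conversely, {0, 1, 2} is a clique of size 3, and the vertices of any clique must share a bag in every tree decomposition; so some bag has ≥ 3 vertices and tw(G) ≥ 2. The upper and lower bounds meet at 2, so that is the treewidth.

Treewidth 2.
Bags: B1 = {1, 2, 4}  B2 = {1, 3, 4}  B3 = {2, 4, 6}  B4 = {0, 1, 2}  B5 = {2, 4, 7}  B6 = {2, 6, 8}  B7 = {2, 5, 7}
Tree: B1–B2, B1–B3, B1–B4, B3–B5, B3–B6, B5–B7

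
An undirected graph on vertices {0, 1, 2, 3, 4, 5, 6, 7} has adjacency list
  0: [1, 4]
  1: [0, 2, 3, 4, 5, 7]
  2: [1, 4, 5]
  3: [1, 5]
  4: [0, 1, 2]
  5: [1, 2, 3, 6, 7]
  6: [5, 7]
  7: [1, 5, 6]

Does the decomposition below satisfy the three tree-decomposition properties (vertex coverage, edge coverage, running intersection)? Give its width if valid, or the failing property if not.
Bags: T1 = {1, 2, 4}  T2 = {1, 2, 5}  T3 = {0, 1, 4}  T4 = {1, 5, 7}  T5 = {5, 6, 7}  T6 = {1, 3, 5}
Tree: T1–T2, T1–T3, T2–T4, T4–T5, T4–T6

Yes; width 2.

Every vertex of G appears in some bag (union = {0, 1, 2, 3, 4, 5, 6, 7}); every edge is covered by a bag; and for each vertex v the set of bags containing v is connected in the bag tree. The decomposition is therefore valid. The largest bag has 3 vertices, so the width is 2.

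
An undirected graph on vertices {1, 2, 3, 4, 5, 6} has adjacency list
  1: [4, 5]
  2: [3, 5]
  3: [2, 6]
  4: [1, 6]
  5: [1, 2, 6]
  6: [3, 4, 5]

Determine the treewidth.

2

A width-2 tree decomposition is:
Bags: B1 = {1, 4, 5}  B2 = {4, 5, 6}  B3 = {2, 5, 6}  B4 = {2, 3, 6}
Tree: B1–B2, B2–B3, B3–B4
Every bag has size at most 3, so the width is 3 − 1 = 2 and tw(G) ≤ 2. The edges 1–4–6–5–1 form a cycle, so G is not a tree and its treewidth is at least 2. Therefore the treewidth is 2.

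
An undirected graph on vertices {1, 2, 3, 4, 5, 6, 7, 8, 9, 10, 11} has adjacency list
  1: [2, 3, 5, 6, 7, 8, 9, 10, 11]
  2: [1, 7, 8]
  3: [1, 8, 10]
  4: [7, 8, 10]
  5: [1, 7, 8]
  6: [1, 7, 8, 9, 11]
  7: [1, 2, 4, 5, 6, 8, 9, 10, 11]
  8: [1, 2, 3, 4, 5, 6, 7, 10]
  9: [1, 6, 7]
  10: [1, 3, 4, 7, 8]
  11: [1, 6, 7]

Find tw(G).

A width-3 tree decomposition is:
Bags: B1 = {1, 7, 8, 10}  B2 = {1, 5, 7, 8}  B3 = {1, 3, 8, 10}  B4 = {1, 6, 7, 8}  B5 = {1, 6, 7, 9}  B6 = {4, 7, 8, 10}  B7 = {1, 2, 7, 8}  B8 = {1, 6, 7, 11}
Tree: B1–B2, B1–B3, B2–B4, B4–B5, B1–B6, B2–B7, B4–B8
Each bag holds 4 vertices, so the decomposition has width 3, which upper-bounds the treewidth. Conversely, {1, 3, 8, 10} is a clique of size 4, and the vertices of any clique must share a bag in every tree decomposition; so some bag has ≥ 4 vertices and tw(G) ≥ 3. The upper and lower bounds meet at 3, so that is the treewidth.

3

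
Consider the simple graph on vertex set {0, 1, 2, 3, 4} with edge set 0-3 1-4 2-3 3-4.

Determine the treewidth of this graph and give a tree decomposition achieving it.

Treewidth 1.
Bags: B1 = {0, 3}  B2 = {3, 4}  B3 = {1, 4}  B4 = {2, 3}
Tree: B1–B2, B2–B3, B2–B4

Every bag has size at most 2, so the width is 2 − 1 = 1 and tw(G) ≤ 1. Since G has at least one edge (e.g. 0–3), it is not an edgeless graph, so tw(G) ≥ 1. Therefore the treewidth is 1.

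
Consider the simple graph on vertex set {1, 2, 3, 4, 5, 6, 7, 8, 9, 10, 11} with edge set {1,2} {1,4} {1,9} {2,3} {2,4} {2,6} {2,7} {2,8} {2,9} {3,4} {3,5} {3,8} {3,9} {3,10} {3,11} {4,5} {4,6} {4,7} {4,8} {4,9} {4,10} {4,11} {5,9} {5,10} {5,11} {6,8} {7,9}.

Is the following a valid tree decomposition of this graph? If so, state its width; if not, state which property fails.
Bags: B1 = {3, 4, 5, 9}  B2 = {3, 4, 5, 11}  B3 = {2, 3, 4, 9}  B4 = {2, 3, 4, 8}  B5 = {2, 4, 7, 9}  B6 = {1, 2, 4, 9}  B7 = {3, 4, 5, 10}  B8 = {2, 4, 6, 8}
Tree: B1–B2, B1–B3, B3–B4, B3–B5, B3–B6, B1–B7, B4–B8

Yes; width 3.

Every vertex of G appears in some bag (union = {1, 2, 3, 4, 5, 6, 7, 8, 9, 10, 11}); every edge is covered by a bag; and for each vertex v the set of bags containing v is connected in the bag tree. The decomposition is therefore valid. The largest bag has 4 vertices, so the width is 3.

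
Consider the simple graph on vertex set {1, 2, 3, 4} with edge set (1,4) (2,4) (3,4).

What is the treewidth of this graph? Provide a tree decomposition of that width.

Treewidth 1.
One optimal decomposition is:
Bags: B1 = {1, 4}  B2 = {2, 4}  B3 = {3, 4}
Tree: B1–B2, B1–B3

Each bag holds 2 vertices, so the decomposition has width 1, which upper-bounds the treewidth. Any graph with an edge has treewidth ≥ 1, and G has the edge 1–4. Combining the bounds, tw(G) = 1.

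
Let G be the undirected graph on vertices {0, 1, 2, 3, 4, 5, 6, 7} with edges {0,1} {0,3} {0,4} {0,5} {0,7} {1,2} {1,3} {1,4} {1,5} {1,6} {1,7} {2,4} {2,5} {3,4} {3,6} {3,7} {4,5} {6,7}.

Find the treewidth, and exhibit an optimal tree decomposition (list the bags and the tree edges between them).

Treewidth 3.
One optimal decomposition is:
Bags: B1 = {0, 1, 4, 5}  B2 = {1, 2, 4, 5}  B3 = {0, 1, 3, 4}  B4 = {0, 1, 3, 7}  B5 = {1, 3, 6, 7}
Tree: B1–B2, B1–B3, B3–B4, B4–B5

Each bag holds 4 vertices, so the decomposition has width 3, which upper-bounds the treewidth. On the other hand G contains the 4-clique {0, 1, 3, 4}. A clique must lie in a single bag of any decomposition, so no decomposition can have width below 3. Combining the bounds, tw(G) = 3.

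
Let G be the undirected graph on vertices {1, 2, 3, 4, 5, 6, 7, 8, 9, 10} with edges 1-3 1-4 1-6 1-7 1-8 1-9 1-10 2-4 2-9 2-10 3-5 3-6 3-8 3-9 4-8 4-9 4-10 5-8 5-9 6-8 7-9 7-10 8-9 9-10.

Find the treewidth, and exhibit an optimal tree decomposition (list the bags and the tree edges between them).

Treewidth 3.
One such decomposition:
Bags: B1 = {1, 3, 8, 9}  B2 = {1, 3, 6, 8}  B3 = {1, 4, 8, 9}  B4 = {3, 5, 8, 9}  B5 = {1, 4, 9, 10}  B6 = {2, 4, 9, 10}  B7 = {1, 7, 9, 10}
Tree: B1–B2, B1–B3, B1–B4, B3–B5, B5–B6, B5–B7

The largest bag has 4 vertices, giving width 3; this decomposition certifies tw(G) ≤ 3. On the other hand G contains the 4-clique {1, 3, 8, 9}. A clique must lie in a single bag of any decomposition, so no decomposition can have width below 3. The upper and lower bounds meet at 3, so that is the treewidth.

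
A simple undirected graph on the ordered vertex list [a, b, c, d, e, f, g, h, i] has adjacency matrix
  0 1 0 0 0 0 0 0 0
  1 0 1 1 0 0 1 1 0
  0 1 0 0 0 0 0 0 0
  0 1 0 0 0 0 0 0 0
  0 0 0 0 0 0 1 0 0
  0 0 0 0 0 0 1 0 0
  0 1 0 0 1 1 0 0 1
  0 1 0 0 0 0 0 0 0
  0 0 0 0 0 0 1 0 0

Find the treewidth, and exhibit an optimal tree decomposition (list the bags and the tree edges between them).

Treewidth 1.
Bags: B1 = {b, g}  B2 = {e, g}  B3 = {b, d}  B4 = {f, g}  B5 = {b, h}  B6 = {b, c}  B7 = {a, b}  B8 = {g, i}
Tree: B1–B2, B1–B3, B1–B4, B1–B5, B5–B6, B3–B7, B2–B8

Each bag holds 2 vertices, so the decomposition has width 1, which upper-bounds the treewidth. Since G has at least one edge (e.g. g–b), it is not an edgeless graph, so tw(G) ≥ 1. Hence tw(G) = 1 exactly.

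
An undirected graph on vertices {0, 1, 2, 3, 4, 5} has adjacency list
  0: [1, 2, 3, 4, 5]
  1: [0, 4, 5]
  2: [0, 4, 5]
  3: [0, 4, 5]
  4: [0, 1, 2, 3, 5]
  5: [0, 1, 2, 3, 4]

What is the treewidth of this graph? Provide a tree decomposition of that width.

Treewidth 3.
One optimal decomposition is:
Bags: B1 = {0, 3, 4, 5}  B2 = {0, 2, 4, 5}  B3 = {0, 1, 4, 5}
Tree: B1–B2, B2–B3

Each bag holds 4 vertices, so the decomposition has width 3, which upper-bounds the treewidth. For the lower bound, the 4 vertices {0, 1, 4, 5} are pairwise adjacent, and any tree decomposition puts a clique entirely inside one bag — forcing width ≥ 3. Therefore the treewidth is 3.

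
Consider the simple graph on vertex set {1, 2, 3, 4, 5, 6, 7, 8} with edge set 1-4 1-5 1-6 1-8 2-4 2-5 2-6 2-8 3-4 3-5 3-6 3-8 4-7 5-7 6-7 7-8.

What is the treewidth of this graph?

4

A width-4 tree decomposition is:
Bags: B1 = {1, 2, 3, 4, 7}  B2 = {1, 2, 3, 5, 7}  B3 = {1, 2, 3, 7, 8}  B4 = {1, 2, 3, 6, 7}
Tree: B1–B2, B2–B3, B3–B4
Every bag has size at most 5, so the width is 5 − 1 = 4 and tw(G) ≤ 4. For the lower bound: the 5 vertex sets {3,4}, {1,5}, {2,8}, {7}, {6} are disjoint, each induces a connected subgraph, and every pair is joined by at least one edge of G. Contracting each set to a single vertex therefore yields K_{5} as a minor, and since treewidth is minor-monotone, tw(G) ≥ tw(K_{5}) = 4. The upper and lower bounds meet at 4, so that is the treewidth.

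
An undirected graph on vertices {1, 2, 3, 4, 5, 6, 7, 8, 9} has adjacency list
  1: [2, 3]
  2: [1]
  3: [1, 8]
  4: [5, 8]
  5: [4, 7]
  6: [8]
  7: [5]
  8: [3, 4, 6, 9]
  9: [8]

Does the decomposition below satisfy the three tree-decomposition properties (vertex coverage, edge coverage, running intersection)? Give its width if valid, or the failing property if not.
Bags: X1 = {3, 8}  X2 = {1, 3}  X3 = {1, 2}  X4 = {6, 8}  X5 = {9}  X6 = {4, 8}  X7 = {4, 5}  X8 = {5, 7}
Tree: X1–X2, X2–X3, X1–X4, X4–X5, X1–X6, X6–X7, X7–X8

No — edge (8,9) lies in no bag.

A tree decomposition must satisfy three properties: every vertex lies in some bag; for every edge, both endpoints lie together in some bag; and for every vertex, the bags containing it form a connected subtree. Here edge (8,9) lies in no bag, so the decomposition is invalid.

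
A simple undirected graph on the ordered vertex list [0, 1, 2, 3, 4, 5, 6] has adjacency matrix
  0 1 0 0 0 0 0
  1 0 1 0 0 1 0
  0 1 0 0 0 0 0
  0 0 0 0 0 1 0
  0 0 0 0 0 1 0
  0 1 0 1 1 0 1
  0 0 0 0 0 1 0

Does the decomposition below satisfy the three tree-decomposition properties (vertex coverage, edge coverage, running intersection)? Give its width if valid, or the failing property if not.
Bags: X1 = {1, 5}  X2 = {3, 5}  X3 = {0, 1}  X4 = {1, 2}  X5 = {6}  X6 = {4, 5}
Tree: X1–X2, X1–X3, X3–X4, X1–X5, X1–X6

A tree decomposition must satisfy three properties: every vertex lies in some bag; for every edge, both endpoints lie together in some bag; and for every vertex, the bags containing it form a connected subtree. Here edge (5,6) lies in no bag, so the decomposition is invalid.

No — edge (5,6) lies in no bag.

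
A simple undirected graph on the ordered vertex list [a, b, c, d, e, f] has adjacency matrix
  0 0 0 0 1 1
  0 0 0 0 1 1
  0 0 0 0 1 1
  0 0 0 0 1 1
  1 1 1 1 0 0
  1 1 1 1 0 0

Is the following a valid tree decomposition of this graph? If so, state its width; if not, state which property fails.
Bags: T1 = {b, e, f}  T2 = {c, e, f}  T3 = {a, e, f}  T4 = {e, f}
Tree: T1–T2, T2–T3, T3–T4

No — vertex d appears in no bag.

A tree decomposition must satisfy three properties: every vertex lies in some bag; for every edge, both endpoints lie together in some bag; and for every vertex, the bags containing it form a connected subtree. Here vertex d appears in no bag, so the decomposition is invalid.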